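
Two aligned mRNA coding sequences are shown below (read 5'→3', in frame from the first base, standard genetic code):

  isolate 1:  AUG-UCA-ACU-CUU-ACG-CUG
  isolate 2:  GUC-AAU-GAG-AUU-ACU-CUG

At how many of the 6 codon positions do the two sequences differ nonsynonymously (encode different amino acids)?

Codon 1: AUG Met / GUC Val — nonsynonymous.
Codon 2: UCA Ser / AAU Asn — nonsynonymous.
Codon 3: ACU Thr / GAG Glu — nonsynonymous.
Codon 4: CUU Leu / AUU Ile — nonsynonymous.
Codon 5: ACG Thr / ACU Thr — synonymous.
Codon 6: CUG Leu / CUG Leu — identical.
Nonsynonymous differences: 4.

4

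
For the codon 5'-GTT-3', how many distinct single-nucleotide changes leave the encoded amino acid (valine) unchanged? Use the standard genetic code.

3

Position 1: none → 0 synonymous.
Position 2: none → 0 synonymous.
Position 3: GTC, GTA, GTG → 3 synonymous.
Total: 0 + 0 + 3 = 3.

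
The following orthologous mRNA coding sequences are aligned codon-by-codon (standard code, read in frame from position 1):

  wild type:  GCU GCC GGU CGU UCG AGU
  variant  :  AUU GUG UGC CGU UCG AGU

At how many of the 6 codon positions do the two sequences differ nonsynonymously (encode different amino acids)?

Codon 1: GCU Ala / AUU Ile — nonsynonymous.
Codon 2: GCC Ala / GUG Val — nonsynonymous.
Codon 3: GGU Gly / UGC Cys — nonsynonymous.
Codon 4: CGU Arg / CGU Arg — identical.
Codon 5: UCG Ser / UCG Ser — identical.
Codon 6: AGU Ser / AGU Ser — identical.
Nonsynonymous differences: 3.

3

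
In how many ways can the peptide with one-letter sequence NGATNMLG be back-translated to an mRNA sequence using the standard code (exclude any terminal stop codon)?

Asn: 2 codons.
Gly: 4 codons.
Ala: 4 codons.
Thr: 4 codons.
Asn: 2 codons.
Met: 1 codon.
Leu: 6 codons.
Gly: 4 codons.
2 × 4 × 4 × 4 × 2 × 1 × 6 × 4 = 6144.

6144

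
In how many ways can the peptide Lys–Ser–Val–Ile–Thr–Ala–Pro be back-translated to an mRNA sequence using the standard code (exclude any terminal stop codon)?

9216

Lys: 2 codons.
Ser: 6 codons.
Val: 4 codons.
Ile: 3 codons.
Thr: 4 codons.
Ala: 4 codons.
Pro: 4 codons.
2 × 6 × 4 × 3 × 4 × 4 × 4 = 9216.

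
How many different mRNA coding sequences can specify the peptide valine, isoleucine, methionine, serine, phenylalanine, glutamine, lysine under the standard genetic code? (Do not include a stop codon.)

576

Val: 4 codons.
Ile: 3 codons.
Met: 1 codon.
Ser: 6 codons.
Phe: 2 codons.
Gln: 2 codons.
Lys: 2 codons.
4 × 3 × 1 × 6 × 2 × 2 × 2 = 576.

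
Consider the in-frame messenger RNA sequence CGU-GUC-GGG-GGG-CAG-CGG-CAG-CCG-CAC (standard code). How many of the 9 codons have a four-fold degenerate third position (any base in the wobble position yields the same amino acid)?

Codon 1 CGU (Arg): third position 4-fold.
Codon 2 GUC (Val): third position 4-fold.
Codon 3 GGG (Gly): third position 4-fold.
Codon 4 GGG (Gly): third position 4-fold.
Codon 5 CAG (Gln): third position 2-fold.
Codon 6 CGG (Arg): third position 4-fold.
Codon 7 CAG (Gln): third position 2-fold.
Codon 8 CCG (Pro): third position 4-fold.
Codon 9 CAC (His): third position 2-fold.
Four-fold degenerate third positions: 6.

6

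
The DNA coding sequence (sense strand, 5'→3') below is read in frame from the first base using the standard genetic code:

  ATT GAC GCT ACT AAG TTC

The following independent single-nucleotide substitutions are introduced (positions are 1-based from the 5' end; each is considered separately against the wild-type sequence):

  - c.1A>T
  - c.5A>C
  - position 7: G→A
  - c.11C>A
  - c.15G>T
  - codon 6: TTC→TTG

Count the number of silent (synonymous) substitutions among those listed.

0

Codon 1: ATT (Ile) → TTT (Phe) — missense.
Codon 2: GAC (Asp) → GCC (Ala) — missense.
Codon 3: GCT (Ala) → ACT (Thr) — missense.
Codon 4: ACT (Thr) → AAT (Asn) — missense.
Codon 5: AAG (Lys) → AAT (Asn) — missense.
Codon 6: TTC (Phe) → TTG (Leu) — missense.
Synonymous: 0 of 6.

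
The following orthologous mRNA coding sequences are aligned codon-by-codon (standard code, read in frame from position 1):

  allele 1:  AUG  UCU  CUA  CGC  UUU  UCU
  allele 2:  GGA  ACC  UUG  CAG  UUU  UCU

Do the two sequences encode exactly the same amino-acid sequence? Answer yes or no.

no

Codon 1: AUG Met / GGA Gly — nonsynonymous.
Codon 2: UCU Ser / ACC Thr — nonsynonymous.
Codon 3: CUA Leu / UUG Leu — synonymous.
Codon 4: CGC Arg / CAG Gln — nonsynonymous.
Codon 5: UUU Phe / UUU Phe — identical.
Codon 6: UCU Ser / UCU Ser — identical.
Nonsynonymous differences: 3 → different protein.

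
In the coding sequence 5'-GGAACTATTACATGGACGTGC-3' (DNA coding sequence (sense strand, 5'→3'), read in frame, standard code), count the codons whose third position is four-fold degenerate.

4

Codon 1 GGA (Gly): third position 4-fold.
Codon 2 ACT (Thr): third position 4-fold.
Codon 3 ATT (Ile): third position 3-fold.
Codon 4 ACA (Thr): third position 4-fold.
Codon 5 TGG (Trp): third position 1-fold.
Codon 6 ACG (Thr): third position 4-fold.
Codon 7 TGC (Cys): third position 2-fold.
Four-fold degenerate third positions: 4.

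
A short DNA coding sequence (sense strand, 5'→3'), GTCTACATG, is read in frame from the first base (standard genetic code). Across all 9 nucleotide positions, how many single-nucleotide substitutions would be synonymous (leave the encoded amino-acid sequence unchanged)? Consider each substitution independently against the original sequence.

Codon 1 (GTC, Val): 3 synonymous substitutions.
Codon 2 (TAC, Tyr): 1 synonymous substitution.
Codon 3 (ATG, Met): 0 synonymous substitutions.
Total: 3 + 1 + 0 = 4.

4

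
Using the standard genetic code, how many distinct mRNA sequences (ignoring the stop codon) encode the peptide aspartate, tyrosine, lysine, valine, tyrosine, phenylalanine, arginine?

Asp: 2 codons.
Tyr: 2 codons.
Lys: 2 codons.
Val: 4 codons.
Tyr: 2 codons.
Phe: 2 codons.
Arg: 6 codons.
2 × 2 × 2 × 4 × 2 × 2 × 6 = 768.

768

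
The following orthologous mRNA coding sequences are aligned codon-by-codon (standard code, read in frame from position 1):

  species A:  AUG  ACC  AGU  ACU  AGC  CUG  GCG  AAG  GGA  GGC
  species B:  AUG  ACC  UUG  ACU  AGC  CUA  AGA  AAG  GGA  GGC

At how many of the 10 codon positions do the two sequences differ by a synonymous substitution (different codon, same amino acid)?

Codon 1: AUG Met / AUG Met — identical.
Codon 2: ACC Thr / ACC Thr — identical.
Codon 3: AGU Ser / UUG Leu — nonsynonymous.
Codon 4: ACU Thr / ACU Thr — identical.
Codon 5: AGC Ser / AGC Ser — identical.
Codon 6: CUG Leu / CUA Leu — synonymous.
Codon 7: GCG Ala / AGA Arg — nonsynonymous.
Codon 8: AAG Lys / AAG Lys — identical.
Codon 9: GGA Gly / GGA Gly — identical.
Codon 10: GGC Gly / GGC Gly — identical.
Synonymous differences: 1.

1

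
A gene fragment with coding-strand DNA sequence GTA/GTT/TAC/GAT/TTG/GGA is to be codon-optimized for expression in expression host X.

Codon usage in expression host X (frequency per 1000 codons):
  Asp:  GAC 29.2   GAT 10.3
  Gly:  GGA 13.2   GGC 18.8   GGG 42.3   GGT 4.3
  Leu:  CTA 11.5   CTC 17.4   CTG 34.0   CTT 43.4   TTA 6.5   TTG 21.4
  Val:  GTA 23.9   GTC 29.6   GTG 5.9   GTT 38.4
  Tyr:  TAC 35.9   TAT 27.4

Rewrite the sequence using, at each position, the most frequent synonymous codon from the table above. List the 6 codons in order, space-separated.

GTT GTT TAC GAC CTT GGG

Codon 1 (Val): best is GTT at 38.4.
Codon 2 (Val): best is GTT at 38.4.
Codon 3 (Tyr): best is TAC at 35.9.
Codon 4 (Asp): best is GAC at 29.2.
Codon 5 (Leu): best is CTT at 43.4.
Codon 6 (Gly): best is GGG at 42.3.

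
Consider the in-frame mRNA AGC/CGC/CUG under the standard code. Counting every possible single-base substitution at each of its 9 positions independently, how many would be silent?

Codon 1 (AGC, Ser): 1 synonymous substitution.
Codon 2 (CGC, Arg): 3 synonymous substitutions.
Codon 3 (CUG, Leu): 4 synonymous substitutions.
Total: 1 + 3 + 4 = 8.

8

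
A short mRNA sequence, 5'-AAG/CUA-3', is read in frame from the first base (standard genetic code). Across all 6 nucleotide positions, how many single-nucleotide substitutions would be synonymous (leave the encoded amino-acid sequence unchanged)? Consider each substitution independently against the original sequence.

5

Codon 1 (AAG, Lys): 1 synonymous substitution.
Codon 2 (CUA, Leu): 4 synonymous substitutions.
Total: 1 + 4 = 5.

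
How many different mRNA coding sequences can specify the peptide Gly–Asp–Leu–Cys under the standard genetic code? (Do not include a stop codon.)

96

Gly: 4 codons.
Asp: 2 codons.
Leu: 6 codons.
Cys: 2 codons.
4 × 2 × 6 × 2 = 96.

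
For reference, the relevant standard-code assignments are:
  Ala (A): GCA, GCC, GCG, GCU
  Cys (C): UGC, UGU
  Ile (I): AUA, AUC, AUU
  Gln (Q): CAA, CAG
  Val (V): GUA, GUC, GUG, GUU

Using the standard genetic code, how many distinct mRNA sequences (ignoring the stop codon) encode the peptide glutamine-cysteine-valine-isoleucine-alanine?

192

Gln: 2 codons.
Cys: 2 codons.
Val: 4 codons.
Ile: 3 codons.
Ala: 4 codons.
2 × 2 × 4 × 3 × 4 = 192.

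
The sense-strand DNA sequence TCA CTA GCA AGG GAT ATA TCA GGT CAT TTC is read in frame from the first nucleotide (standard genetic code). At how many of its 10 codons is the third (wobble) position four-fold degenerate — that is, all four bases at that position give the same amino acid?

Codon 1 TCA (Ser): third position 4-fold.
Codon 2 CTA (Leu): third position 4-fold.
Codon 3 GCA (Ala): third position 4-fold.
Codon 4 AGG (Arg): third position 2-fold.
Codon 5 GAT (Asp): third position 2-fold.
Codon 6 ATA (Ile): third position 3-fold.
Codon 7 TCA (Ser): third position 4-fold.
Codon 8 GGT (Gly): third position 4-fold.
Codon 9 CAT (His): third position 2-fold.
Codon 10 TTC (Phe): third position 2-fold.
Four-fold degenerate third positions: 5.

5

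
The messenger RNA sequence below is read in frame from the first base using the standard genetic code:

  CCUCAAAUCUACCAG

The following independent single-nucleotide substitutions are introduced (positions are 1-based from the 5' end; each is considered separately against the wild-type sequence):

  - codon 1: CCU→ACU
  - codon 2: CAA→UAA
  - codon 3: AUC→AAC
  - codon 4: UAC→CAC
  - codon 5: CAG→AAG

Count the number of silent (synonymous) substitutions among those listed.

0

Codon 1: CCU (Pro) → ACU (Thr) — missense.
Codon 2: CAA (Gln) → UAA (Stop) — nonsense.
Codon 3: AUC (Ile) → AAC (Asn) — missense.
Codon 4: UAC (Tyr) → CAC (His) — missense.
Codon 5: CAG (Gln) → AAG (Lys) — missense.
Synonymous: 0 of 5.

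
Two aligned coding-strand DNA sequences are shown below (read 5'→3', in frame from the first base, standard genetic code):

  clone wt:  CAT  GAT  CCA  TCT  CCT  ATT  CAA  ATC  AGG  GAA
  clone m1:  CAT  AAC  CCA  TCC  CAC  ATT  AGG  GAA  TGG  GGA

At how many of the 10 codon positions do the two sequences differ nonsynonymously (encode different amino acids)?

6

Codon 1: CAT His / CAT His — identical.
Codon 2: GAT Asp / AAC Asn — nonsynonymous.
Codon 3: CCA Pro / CCA Pro — identical.
Codon 4: TCT Ser / TCC Ser — synonymous.
Codon 5: CCT Pro / CAC His — nonsynonymous.
Codon 6: ATT Ile / ATT Ile — identical.
Codon 7: CAA Gln / AGG Arg — nonsynonymous.
Codon 8: ATC Ile / GAA Glu — nonsynonymous.
Codon 9: AGG Arg / TGG Trp — nonsynonymous.
Codon 10: GAA Glu / GGA Gly — nonsynonymous.
Nonsynonymous differences: 6.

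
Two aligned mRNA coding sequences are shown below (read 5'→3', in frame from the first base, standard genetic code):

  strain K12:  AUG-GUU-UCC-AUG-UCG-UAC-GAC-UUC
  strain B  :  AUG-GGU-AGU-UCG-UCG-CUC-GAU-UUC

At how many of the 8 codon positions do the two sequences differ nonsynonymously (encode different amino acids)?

3

Codon 1: AUG Met / AUG Met — identical.
Codon 2: GUU Val / GGU Gly — nonsynonymous.
Codon 3: UCC Ser / AGU Ser — synonymous.
Codon 4: AUG Met / UCG Ser — nonsynonymous.
Codon 5: UCG Ser / UCG Ser — identical.
Codon 6: UAC Tyr / CUC Leu — nonsynonymous.
Codon 7: GAC Asp / GAU Asp — synonymous.
Codon 8: UUC Phe / UUC Phe — identical.
Nonsynonymous differences: 3.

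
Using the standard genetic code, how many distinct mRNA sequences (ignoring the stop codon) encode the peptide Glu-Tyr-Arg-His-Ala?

Glu: 2 codons.
Tyr: 2 codons.
Arg: 6 codons.
His: 2 codons.
Ala: 4 codons.
2 × 2 × 6 × 2 × 4 = 192.

192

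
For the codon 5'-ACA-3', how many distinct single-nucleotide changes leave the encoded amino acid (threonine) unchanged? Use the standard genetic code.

3

Position 1: none → 0 synonymous.
Position 2: none → 0 synonymous.
Position 3: ACU, ACC, ACG → 3 synonymous.
Total: 0 + 0 + 3 = 3.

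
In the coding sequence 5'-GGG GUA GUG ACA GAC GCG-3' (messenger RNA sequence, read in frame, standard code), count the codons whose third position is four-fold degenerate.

5

Codon 1 GGG (Gly): third position 4-fold.
Codon 2 GUA (Val): third position 4-fold.
Codon 3 GUG (Val): third position 4-fold.
Codon 4 ACA (Thr): third position 4-fold.
Codon 5 GAC (Asp): third position 2-fold.
Codon 6 GCG (Ala): third position 4-fold.
Four-fold degenerate third positions: 5.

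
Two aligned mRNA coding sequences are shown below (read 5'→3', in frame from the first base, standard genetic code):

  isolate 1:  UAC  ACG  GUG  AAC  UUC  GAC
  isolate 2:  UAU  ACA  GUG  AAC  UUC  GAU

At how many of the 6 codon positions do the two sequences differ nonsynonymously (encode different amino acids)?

0

Codon 1: UAC Tyr / UAU Tyr — synonymous.
Codon 2: ACG Thr / ACA Thr — synonymous.
Codon 3: GUG Val / GUG Val — identical.
Codon 4: AAC Asn / AAC Asn — identical.
Codon 5: UUC Phe / UUC Phe — identical.
Codon 6: GAC Asp / GAU Asp — synonymous.
Nonsynonymous differences: 0.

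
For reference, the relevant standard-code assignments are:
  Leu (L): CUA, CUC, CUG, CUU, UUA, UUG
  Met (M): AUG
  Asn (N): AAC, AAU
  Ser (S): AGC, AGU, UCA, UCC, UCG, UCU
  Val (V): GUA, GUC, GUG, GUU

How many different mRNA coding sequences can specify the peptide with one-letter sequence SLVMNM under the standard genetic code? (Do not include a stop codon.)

Ser: 6 codons.
Leu: 6 codons.
Val: 4 codons.
Met: 1 codon.
Asn: 2 codons.
Met: 1 codon.
6 × 6 × 4 × 1 × 2 × 1 = 288.

288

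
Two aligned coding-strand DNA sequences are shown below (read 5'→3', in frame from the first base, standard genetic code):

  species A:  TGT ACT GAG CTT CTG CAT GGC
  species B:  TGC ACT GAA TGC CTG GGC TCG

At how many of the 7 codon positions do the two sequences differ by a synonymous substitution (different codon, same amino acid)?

Codon 1: TGT Cys / TGC Cys — synonymous.
Codon 2: ACT Thr / ACT Thr — identical.
Codon 3: GAG Glu / GAA Glu — synonymous.
Codon 4: CTT Leu / TGC Cys — nonsynonymous.
Codon 5: CTG Leu / CTG Leu — identical.
Codon 6: CAT His / GGC Gly — nonsynonymous.
Codon 7: GGC Gly / TCG Ser — nonsynonymous.
Synonymous differences: 2.

2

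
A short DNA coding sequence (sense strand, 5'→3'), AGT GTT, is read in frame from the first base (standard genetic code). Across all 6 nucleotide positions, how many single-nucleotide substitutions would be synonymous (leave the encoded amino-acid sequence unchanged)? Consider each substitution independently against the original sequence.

Codon 1 (AGT, Ser): 1 synonymous substitution.
Codon 2 (GTT, Val): 3 synonymous substitutions.
Total: 1 + 3 = 4.

4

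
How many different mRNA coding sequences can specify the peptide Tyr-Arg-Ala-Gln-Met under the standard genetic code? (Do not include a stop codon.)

Tyr: 2 codons.
Arg: 6 codons.
Ala: 4 codons.
Gln: 2 codons.
Met: 1 codon.
2 × 6 × 4 × 2 × 1 = 96.

96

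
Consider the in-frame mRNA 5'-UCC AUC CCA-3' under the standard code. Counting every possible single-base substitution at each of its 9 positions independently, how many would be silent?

8

Codon 1 (UCC, Ser): 3 synonymous substitutions.
Codon 2 (AUC, Ile): 2 synonymous substitutions.
Codon 3 (CCA, Pro): 3 synonymous substitutions.
Total: 3 + 2 + 3 = 8.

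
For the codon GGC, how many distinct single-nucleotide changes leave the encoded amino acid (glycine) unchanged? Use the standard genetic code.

Position 1: none → 0 synonymous.
Position 2: none → 0 synonymous.
Position 3: GGU, GGA, GGG → 3 synonymous.
Total: 0 + 0 + 3 = 3.

3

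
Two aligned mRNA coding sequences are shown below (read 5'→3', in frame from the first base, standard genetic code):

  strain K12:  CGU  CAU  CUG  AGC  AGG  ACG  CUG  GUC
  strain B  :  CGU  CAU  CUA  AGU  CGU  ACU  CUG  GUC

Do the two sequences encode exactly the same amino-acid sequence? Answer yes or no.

Codon 1: CGU Arg / CGU Arg — identical.
Codon 2: CAU His / CAU His — identical.
Codon 3: CUG Leu / CUA Leu — synonymous.
Codon 4: AGC Ser / AGU Ser — synonymous.
Codon 5: AGG Arg / CGU Arg — synonymous.
Codon 6: ACG Thr / ACU Thr — synonymous.
Codon 7: CUG Leu / CUG Leu — identical.
Codon 8: GUC Val / GUC Val — identical.
Nonsynonymous differences: 0 → same protein.

yes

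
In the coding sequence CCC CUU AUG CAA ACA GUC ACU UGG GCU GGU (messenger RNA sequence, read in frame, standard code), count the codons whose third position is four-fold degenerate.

7

Codon 1 CCC (Pro): third position 4-fold.
Codon 2 CUU (Leu): third position 4-fold.
Codon 3 AUG (Met): third position 1-fold.
Codon 4 CAA (Gln): third position 2-fold.
Codon 5 ACA (Thr): third position 4-fold.
Codon 6 GUC (Val): third position 4-fold.
Codon 7 ACU (Thr): third position 4-fold.
Codon 8 UGG (Trp): third position 1-fold.
Codon 9 GCU (Ala): third position 4-fold.
Codon 10 GGU (Gly): third position 4-fold.
Four-fold degenerate third positions: 7.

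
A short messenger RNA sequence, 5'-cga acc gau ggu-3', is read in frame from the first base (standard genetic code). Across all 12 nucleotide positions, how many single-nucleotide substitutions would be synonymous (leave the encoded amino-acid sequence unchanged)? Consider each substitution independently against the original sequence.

Codon 1 (CGA, Arg): 4 synonymous substitutions.
Codon 2 (ACC, Thr): 3 synonymous substitutions.
Codon 3 (GAU, Asp): 1 synonymous substitution.
Codon 4 (GGU, Gly): 3 synonymous substitutions.
Total: 4 + 3 + 1 + 3 = 11.

11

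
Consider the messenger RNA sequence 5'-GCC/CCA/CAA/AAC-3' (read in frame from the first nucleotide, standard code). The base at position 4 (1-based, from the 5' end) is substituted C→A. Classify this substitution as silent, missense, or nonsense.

Position 4 falls in codon 2: CCA → Pro.
After the substitution the codon is ACA → Thr.
Pro ≠ Thr, so this is a missense mutation.

missense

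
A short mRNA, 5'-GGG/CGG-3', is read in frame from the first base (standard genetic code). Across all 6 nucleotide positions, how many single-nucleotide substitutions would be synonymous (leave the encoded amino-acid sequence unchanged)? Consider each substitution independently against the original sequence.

Codon 1 (GGG, Gly): 3 synonymous substitutions.
Codon 2 (CGG, Arg): 4 synonymous substitutions.
Total: 3 + 4 = 7.

7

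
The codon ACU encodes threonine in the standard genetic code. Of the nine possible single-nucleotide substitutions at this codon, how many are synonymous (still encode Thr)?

Position 1: none → 0 synonymous.
Position 2: none → 0 synonymous.
Position 3: ACC, ACA, ACG → 3 synonymous.
Total: 0 + 0 + 3 = 3.

3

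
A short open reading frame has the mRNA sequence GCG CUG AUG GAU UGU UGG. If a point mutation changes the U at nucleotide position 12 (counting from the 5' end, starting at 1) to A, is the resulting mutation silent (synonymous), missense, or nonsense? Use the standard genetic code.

Position 12 falls in codon 4: GAU → Asp.
After the substitution the codon is GAA → Glu.
Asp ≠ Glu, so this is a missense mutation.

missense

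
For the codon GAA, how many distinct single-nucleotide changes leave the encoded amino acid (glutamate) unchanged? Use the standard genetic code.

1

Position 1: none → 0 synonymous.
Position 2: none → 0 synonymous.
Position 3: GAG → 1 synonymous.
Total: 0 + 0 + 1 = 1.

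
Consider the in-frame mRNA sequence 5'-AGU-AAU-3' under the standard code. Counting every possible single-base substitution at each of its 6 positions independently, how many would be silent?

2

Codon 1 (AGU, Ser): 1 synonymous substitution.
Codon 2 (AAU, Asn): 1 synonymous substitution.
Total: 1 + 1 = 2.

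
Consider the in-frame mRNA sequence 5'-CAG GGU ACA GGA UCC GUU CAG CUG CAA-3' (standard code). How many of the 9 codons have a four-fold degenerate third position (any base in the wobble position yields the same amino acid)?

6

Codon 1 CAG (Gln): third position 2-fold.
Codon 2 GGU (Gly): third position 4-fold.
Codon 3 ACA (Thr): third position 4-fold.
Codon 4 GGA (Gly): third position 4-fold.
Codon 5 UCC (Ser): third position 4-fold.
Codon 6 GUU (Val): third position 4-fold.
Codon 7 CAG (Gln): third position 2-fold.
Codon 8 CUG (Leu): third position 4-fold.
Codon 9 CAA (Gln): third position 2-fold.
Four-fold degenerate third positions: 6.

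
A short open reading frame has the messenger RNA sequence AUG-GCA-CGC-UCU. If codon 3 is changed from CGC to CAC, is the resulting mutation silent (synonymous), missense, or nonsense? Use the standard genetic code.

missense

Position 8 falls in codon 3: CGC → Arg.
After the substitution the codon is CAC → His.
Arg ≠ His, so this is a missense mutation.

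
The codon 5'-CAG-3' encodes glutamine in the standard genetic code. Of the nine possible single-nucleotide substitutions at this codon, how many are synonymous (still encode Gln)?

1

Position 1: none → 0 synonymous.
Position 2: none → 0 synonymous.
Position 3: CAA → 1 synonymous.
Total: 0 + 0 + 1 = 1.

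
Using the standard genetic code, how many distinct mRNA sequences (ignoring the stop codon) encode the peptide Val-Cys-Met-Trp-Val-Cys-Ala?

256

Val: 4 codons.
Cys: 2 codons.
Met: 1 codon.
Trp: 1 codon.
Val: 4 codons.
Cys: 2 codons.
Ala: 4 codons.
4 × 2 × 1 × 1 × 4 × 2 × 4 = 256.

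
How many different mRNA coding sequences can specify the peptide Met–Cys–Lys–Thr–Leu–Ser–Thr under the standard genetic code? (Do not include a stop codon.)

Met: 1 codon.
Cys: 2 codons.
Lys: 2 codons.
Thr: 4 codons.
Leu: 6 codons.
Ser: 6 codons.
Thr: 4 codons.
1 × 2 × 2 × 4 × 6 × 6 × 4 = 2304.

2304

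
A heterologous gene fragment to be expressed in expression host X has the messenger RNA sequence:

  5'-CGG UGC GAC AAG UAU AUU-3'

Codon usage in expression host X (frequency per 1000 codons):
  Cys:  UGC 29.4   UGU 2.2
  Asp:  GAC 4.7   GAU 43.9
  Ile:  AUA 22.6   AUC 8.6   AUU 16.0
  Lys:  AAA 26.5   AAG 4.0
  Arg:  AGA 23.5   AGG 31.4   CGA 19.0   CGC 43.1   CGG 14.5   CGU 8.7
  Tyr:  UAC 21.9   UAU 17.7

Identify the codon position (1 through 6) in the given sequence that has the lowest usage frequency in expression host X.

Codon 1 CGG (Arg): 14.5 per 1000.
Codon 2 UGC (Cys): 29.4 per 1000.
Codon 3 GAC (Asp): 4.7 per 1000.
Codon 4 AAG (Lys): 4.0 per 1000.
Codon 5 UAU (Tyr): 17.7 per 1000.
Codon 6 AUU (Ile): 16.0 per 1000.
Lowest frequency is 4.0 at codon 4.

4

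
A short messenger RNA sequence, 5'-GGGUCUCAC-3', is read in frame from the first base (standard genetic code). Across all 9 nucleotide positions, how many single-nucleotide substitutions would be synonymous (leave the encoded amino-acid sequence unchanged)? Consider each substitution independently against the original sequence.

Codon 1 (GGG, Gly): 3 synonymous substitutions.
Codon 2 (UCU, Ser): 3 synonymous substitutions.
Codon 3 (CAC, His): 1 synonymous substitution.
Total: 3 + 3 + 1 = 7.

7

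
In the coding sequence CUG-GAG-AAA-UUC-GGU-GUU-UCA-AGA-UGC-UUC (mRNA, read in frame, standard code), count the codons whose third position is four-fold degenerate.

4

Codon 1 CUG (Leu): third position 4-fold.
Codon 2 GAG (Glu): third position 2-fold.
Codon 3 AAA (Lys): third position 2-fold.
Codon 4 UUC (Phe): third position 2-fold.
Codon 5 GGU (Gly): third position 4-fold.
Codon 6 GUU (Val): third position 4-fold.
Codon 7 UCA (Ser): third position 4-fold.
Codon 8 AGA (Arg): third position 2-fold.
Codon 9 UGC (Cys): third position 2-fold.
Codon 10 UUC (Phe): third position 2-fold.
Four-fold degenerate third positions: 4.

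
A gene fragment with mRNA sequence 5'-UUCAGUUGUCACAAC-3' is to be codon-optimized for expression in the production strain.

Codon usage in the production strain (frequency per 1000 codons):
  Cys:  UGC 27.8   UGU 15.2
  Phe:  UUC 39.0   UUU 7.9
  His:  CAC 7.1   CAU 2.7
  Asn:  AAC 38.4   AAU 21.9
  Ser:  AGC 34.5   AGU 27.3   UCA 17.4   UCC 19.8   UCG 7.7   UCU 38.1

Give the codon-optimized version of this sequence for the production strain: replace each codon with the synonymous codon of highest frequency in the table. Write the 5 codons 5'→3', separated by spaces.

UUC UCU UGC CAC AAC

Codon 1 (Phe): best is UUC at 39.0.
Codon 2 (Ser): best is UCU at 38.1.
Codon 3 (Cys): best is UGC at 27.8.
Codon 4 (His): best is CAC at 7.1.
Codon 5 (Asn): best is AAC at 38.4.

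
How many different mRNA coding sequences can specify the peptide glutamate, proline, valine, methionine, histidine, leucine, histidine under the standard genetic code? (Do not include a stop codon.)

768

Glu: 2 codons.
Pro: 4 codons.
Val: 4 codons.
Met: 1 codon.
His: 2 codons.
Leu: 6 codons.
His: 2 codons.
2 × 4 × 4 × 1 × 2 × 6 × 2 = 768.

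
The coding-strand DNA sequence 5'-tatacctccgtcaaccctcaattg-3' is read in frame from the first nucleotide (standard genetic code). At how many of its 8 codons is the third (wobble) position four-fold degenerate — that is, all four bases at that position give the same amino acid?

4

Codon 1 TAT (Tyr): third position 2-fold.
Codon 2 ACC (Thr): third position 4-fold.
Codon 3 TCC (Ser): third position 4-fold.
Codon 4 GTC (Val): third position 4-fold.
Codon 5 AAC (Asn): third position 2-fold.
Codon 6 CCT (Pro): third position 4-fold.
Codon 7 CAA (Gln): third position 2-fold.
Codon 8 TTG (Leu): third position 2-fold.
Four-fold degenerate third positions: 4.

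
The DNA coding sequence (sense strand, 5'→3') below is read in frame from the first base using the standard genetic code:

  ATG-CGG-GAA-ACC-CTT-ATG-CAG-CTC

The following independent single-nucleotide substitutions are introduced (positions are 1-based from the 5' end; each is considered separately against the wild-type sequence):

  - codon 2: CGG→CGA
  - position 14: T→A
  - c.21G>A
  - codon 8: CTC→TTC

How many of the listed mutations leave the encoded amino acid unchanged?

Codon 2: CGG (Arg) → CGA (Arg) — synonymous.
Codon 5: CTT (Leu) → CAT (His) — missense.
Codon 7: CAG (Gln) → CAA (Gln) — synonymous.
Codon 8: CTC (Leu) → TTC (Phe) — missense.
Synonymous: 2 of 4.

2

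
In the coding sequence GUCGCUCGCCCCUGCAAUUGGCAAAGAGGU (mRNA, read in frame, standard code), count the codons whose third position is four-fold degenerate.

5

Codon 1 GUC (Val): third position 4-fold.
Codon 2 GCU (Ala): third position 4-fold.
Codon 3 CGC (Arg): third position 4-fold.
Codon 4 CCC (Pro): third position 4-fold.
Codon 5 UGC (Cys): third position 2-fold.
Codon 6 AAU (Asn): third position 2-fold.
Codon 7 UGG (Trp): third position 1-fold.
Codon 8 CAA (Gln): third position 2-fold.
Codon 9 AGA (Arg): third position 2-fold.
Codon 10 GGU (Gly): third position 4-fold.
Four-fold degenerate third positions: 5.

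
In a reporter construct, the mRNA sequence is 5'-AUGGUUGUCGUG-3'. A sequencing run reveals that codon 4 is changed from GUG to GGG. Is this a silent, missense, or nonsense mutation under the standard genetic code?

Position 11 falls in codon 4: GUG → Val.
After the substitution the codon is GGG → Gly.
Val ≠ Gly, so this is a missense mutation.

missense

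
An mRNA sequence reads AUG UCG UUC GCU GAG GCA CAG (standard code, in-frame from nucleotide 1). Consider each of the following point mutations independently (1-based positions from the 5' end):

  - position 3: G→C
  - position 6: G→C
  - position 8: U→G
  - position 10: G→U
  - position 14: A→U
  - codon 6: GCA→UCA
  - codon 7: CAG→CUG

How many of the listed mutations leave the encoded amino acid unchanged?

1

Codon 1: AUG (Met) → AUC (Ile) — missense.
Codon 2: UCG (Ser) → UCC (Ser) — synonymous.
Codon 3: UUC (Phe) → UGC (Cys) — missense.
Codon 4: GCU (Ala) → UCU (Ser) — missense.
Codon 5: GAG (Glu) → GUG (Val) — missense.
Codon 6: GCA (Ala) → UCA (Ser) — missense.
Codon 7: CAG (Gln) → CUG (Leu) — missense.
Synonymous: 1 of 7.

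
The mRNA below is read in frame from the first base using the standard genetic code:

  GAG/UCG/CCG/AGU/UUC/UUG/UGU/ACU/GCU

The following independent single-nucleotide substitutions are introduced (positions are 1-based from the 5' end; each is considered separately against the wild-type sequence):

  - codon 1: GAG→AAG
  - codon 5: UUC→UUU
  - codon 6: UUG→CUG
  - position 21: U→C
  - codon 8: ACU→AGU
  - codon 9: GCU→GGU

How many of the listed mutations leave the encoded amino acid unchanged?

Codon 1: GAG (Glu) → AAG (Lys) — missense.
Codon 5: UUC (Phe) → UUU (Phe) — synonymous.
Codon 6: UUG (Leu) → CUG (Leu) — synonymous.
Codon 7: UGU (Cys) → UGC (Cys) — synonymous.
Codon 8: ACU (Thr) → AGU (Ser) — missense.
Codon 9: GCU (Ala) → GGU (Gly) — missense.
Synonymous: 3 of 6.

3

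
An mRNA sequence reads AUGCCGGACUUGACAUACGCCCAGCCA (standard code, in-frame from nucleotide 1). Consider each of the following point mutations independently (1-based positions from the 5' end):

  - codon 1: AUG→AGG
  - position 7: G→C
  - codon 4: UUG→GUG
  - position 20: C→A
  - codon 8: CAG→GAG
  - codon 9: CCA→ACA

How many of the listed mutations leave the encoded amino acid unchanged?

Codon 1: AUG (Met) → AGG (Arg) — missense.
Codon 3: GAC (Asp) → CAC (His) — missense.
Codon 4: UUG (Leu) → GUG (Val) — missense.
Codon 7: GCC (Ala) → GAC (Asp) — missense.
Codon 8: CAG (Gln) → GAG (Glu) — missense.
Codon 9: CCA (Pro) → ACA (Thr) — missense.
Synonymous: 0 of 6.

0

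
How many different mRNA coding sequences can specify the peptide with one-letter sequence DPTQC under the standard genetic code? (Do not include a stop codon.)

128

Asp: 2 codons.
Pro: 4 codons.
Thr: 4 codons.
Gln: 2 codons.
Cys: 2 codons.
2 × 4 × 4 × 2 × 2 = 128.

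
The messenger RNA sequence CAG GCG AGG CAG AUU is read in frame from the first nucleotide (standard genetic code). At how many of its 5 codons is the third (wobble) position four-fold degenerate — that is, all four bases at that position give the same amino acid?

Codon 1 CAG (Gln): third position 2-fold.
Codon 2 GCG (Ala): third position 4-fold.
Codon 3 AGG (Arg): third position 2-fold.
Codon 4 CAG (Gln): third position 2-fold.
Codon 5 AUU (Ile): third position 3-fold.
Four-fold degenerate third positions: 1.

1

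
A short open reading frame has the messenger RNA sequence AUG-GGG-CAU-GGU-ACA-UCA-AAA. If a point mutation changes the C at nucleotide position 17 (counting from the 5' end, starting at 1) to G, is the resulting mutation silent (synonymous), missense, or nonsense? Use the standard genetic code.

nonsense

Position 17 falls in codon 6: UCA → Ser.
After the substitution the codon is UGA → Stop.
The new codon is a stop codon, so this is a nonsense mutation.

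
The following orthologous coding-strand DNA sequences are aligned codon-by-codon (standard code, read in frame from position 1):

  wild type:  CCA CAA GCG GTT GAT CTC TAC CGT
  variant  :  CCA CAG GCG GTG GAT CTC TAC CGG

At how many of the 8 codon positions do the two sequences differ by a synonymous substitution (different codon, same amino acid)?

3

Codon 1: CCA Pro / CCA Pro — identical.
Codon 2: CAA Gln / CAG Gln — synonymous.
Codon 3: GCG Ala / GCG Ala — identical.
Codon 4: GTT Val / GTG Val — synonymous.
Codon 5: GAT Asp / GAT Asp — identical.
Codon 6: CTC Leu / CTC Leu — identical.
Codon 7: TAC Tyr / TAC Tyr — identical.
Codon 8: CGT Arg / CGG Arg — synonymous.
Synonymous differences: 3.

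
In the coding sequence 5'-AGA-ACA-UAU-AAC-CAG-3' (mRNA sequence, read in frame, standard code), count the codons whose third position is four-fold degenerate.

1

Codon 1 AGA (Arg): third position 2-fold.
Codon 2 ACA (Thr): third position 4-fold.
Codon 3 UAU (Tyr): third position 2-fold.
Codon 4 AAC (Asn): third position 2-fold.
Codon 5 CAG (Gln): third position 2-fold.
Four-fold degenerate third positions: 1.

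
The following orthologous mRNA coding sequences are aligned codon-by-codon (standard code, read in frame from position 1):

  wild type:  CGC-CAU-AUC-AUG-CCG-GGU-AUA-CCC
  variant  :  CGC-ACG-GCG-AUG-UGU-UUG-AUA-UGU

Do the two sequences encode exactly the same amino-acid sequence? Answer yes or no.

no

Codon 1: CGC Arg / CGC Arg — identical.
Codon 2: CAU His / ACG Thr — nonsynonymous.
Codon 3: AUC Ile / GCG Ala — nonsynonymous.
Codon 4: AUG Met / AUG Met — identical.
Codon 5: CCG Pro / UGU Cys — nonsynonymous.
Codon 6: GGU Gly / UUG Leu — nonsynonymous.
Codon 7: AUA Ile / AUA Ile — identical.
Codon 8: CCC Pro / UGU Cys — nonsynonymous.
Nonsynonymous differences: 5 → different protein.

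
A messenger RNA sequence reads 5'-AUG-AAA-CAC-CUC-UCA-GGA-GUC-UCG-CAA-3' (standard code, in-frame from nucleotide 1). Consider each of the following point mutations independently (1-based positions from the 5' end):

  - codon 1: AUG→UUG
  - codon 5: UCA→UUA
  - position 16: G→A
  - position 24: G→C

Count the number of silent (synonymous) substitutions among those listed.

Codon 1: AUG (Met) → UUG (Leu) — missense.
Codon 5: UCA (Ser) → UUA (Leu) — missense.
Codon 6: GGA (Gly) → AGA (Arg) — missense.
Codon 8: UCG (Ser) → UCC (Ser) — synonymous.
Synonymous: 1 of 4.

1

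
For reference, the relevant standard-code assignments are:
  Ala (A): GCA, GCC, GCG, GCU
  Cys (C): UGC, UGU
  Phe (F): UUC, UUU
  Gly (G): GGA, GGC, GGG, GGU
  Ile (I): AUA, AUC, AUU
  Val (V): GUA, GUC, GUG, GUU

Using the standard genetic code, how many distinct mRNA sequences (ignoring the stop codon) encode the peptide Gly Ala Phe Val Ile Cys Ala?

Gly: 4 codons.
Ala: 4 codons.
Phe: 2 codons.
Val: 4 codons.
Ile: 3 codons.
Cys: 2 codons.
Ala: 4 codons.
4 × 4 × 2 × 4 × 3 × 2 × 4 = 3072.

3072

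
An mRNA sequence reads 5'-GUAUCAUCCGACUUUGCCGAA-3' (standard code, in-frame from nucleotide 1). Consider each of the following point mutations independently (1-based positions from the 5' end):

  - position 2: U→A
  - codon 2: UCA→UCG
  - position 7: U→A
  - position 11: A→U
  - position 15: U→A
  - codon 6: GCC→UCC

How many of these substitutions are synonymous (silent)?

1

Codon 1: GUA (Val) → GAA (Glu) — missense.
Codon 2: UCA (Ser) → UCG (Ser) — synonymous.
Codon 3: UCC (Ser) → ACC (Thr) — missense.
Codon 4: GAC (Asp) → GUC (Val) — missense.
Codon 5: UUU (Phe) → UUA (Leu) — missense.
Codon 6: GCC (Ala) → UCC (Ser) — missense.
Synonymous: 1 of 6.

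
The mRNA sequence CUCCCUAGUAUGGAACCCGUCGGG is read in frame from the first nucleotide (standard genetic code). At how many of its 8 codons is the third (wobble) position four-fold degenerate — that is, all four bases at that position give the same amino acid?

Codon 1 CUC (Leu): third position 4-fold.
Codon 2 CCU (Pro): third position 4-fold.
Codon 3 AGU (Ser): third position 2-fold.
Codon 4 AUG (Met): third position 1-fold.
Codon 5 GAA (Glu): third position 2-fold.
Codon 6 CCC (Pro): third position 4-fold.
Codon 7 GUC (Val): third position 4-fold.
Codon 8 GGG (Gly): third position 4-fold.
Four-fold degenerate third positions: 5.

5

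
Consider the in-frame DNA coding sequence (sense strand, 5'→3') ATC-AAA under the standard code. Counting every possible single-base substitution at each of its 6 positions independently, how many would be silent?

3

Codon 1 (ATC, Ile): 2 synonymous substitutions.
Codon 2 (AAA, Lys): 1 synonymous substitution.
Total: 2 + 1 = 3.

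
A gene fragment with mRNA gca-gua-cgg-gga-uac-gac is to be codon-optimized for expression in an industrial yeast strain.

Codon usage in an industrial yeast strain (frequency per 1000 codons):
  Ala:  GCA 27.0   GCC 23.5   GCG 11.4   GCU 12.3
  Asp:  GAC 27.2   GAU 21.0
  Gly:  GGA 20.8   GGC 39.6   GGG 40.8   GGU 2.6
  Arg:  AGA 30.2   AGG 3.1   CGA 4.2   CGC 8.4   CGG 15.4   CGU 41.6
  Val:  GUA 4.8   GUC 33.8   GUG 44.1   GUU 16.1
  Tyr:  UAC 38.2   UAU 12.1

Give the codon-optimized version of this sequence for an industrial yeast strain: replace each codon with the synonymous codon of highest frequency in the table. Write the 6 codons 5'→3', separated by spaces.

Codon 1 (Ala): best is GCA at 27.0.
Codon 2 (Val): best is GUG at 44.1.
Codon 3 (Arg): best is CGU at 41.6.
Codon 4 (Gly): best is GGG at 40.8.
Codon 5 (Tyr): best is UAC at 38.2.
Codon 6 (Asp): best is GAC at 27.2.

GCA GUG CGU GGG UAC GAC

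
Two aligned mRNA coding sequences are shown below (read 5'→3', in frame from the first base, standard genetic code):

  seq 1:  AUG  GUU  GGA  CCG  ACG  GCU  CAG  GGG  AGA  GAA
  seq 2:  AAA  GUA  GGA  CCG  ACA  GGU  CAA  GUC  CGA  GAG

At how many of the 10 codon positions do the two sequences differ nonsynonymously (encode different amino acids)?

3

Codon 1: AUG Met / AAA Lys — nonsynonymous.
Codon 2: GUU Val / GUA Val — synonymous.
Codon 3: GGA Gly / GGA Gly — identical.
Codon 4: CCG Pro / CCG Pro — identical.
Codon 5: ACG Thr / ACA Thr — synonymous.
Codon 6: GCU Ala / GGU Gly — nonsynonymous.
Codon 7: CAG Gln / CAA Gln — synonymous.
Codon 8: GGG Gly / GUC Val — nonsynonymous.
Codon 9: AGA Arg / CGA Arg — synonymous.
Codon 10: GAA Glu / GAG Glu — synonymous.
Nonsynonymous differences: 3.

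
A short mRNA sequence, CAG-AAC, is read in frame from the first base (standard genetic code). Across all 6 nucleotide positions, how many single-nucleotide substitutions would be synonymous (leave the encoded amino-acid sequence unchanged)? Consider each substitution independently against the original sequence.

2

Codon 1 (CAG, Gln): 1 synonymous substitution.
Codon 2 (AAC, Asn): 1 synonymous substitution.
Total: 1 + 1 = 2.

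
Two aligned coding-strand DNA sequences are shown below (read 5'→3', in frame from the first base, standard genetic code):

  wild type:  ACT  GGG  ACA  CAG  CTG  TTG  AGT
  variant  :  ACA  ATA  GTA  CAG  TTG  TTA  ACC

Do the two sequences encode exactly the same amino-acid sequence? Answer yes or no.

no

Codon 1: ACT Thr / ACA Thr — synonymous.
Codon 2: GGG Gly / ATA Ile — nonsynonymous.
Codon 3: ACA Thr / GTA Val — nonsynonymous.
Codon 4: CAG Gln / CAG Gln — identical.
Codon 5: CTG Leu / TTG Leu — synonymous.
Codon 6: TTG Leu / TTA Leu — synonymous.
Codon 7: AGT Ser / ACC Thr — nonsynonymous.
Nonsynonymous differences: 3 → different protein.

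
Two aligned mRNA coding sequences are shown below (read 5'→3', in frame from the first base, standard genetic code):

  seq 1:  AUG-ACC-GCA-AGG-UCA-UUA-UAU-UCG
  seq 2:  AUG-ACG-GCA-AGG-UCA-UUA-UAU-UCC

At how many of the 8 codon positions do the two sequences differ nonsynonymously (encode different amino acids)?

Codon 1: AUG Met / AUG Met — identical.
Codon 2: ACC Thr / ACG Thr — synonymous.
Codon 3: GCA Ala / GCA Ala — identical.
Codon 4: AGG Arg / AGG Arg — identical.
Codon 5: UCA Ser / UCA Ser — identical.
Codon 6: UUA Leu / UUA Leu — identical.
Codon 7: UAU Tyr / UAU Tyr — identical.
Codon 8: UCG Ser / UCC Ser — synonymous.
Nonsynonymous differences: 0.

0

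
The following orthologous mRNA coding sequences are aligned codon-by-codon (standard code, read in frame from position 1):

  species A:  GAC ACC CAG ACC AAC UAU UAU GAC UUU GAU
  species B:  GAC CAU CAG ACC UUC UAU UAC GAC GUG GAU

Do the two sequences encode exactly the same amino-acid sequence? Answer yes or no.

no

Codon 1: GAC Asp / GAC Asp — identical.
Codon 2: ACC Thr / CAU His — nonsynonymous.
Codon 3: CAG Gln / CAG Gln — identical.
Codon 4: ACC Thr / ACC Thr — identical.
Codon 5: AAC Asn / UUC Phe — nonsynonymous.
Codon 6: UAU Tyr / UAU Tyr — identical.
Codon 7: UAU Tyr / UAC Tyr — synonymous.
Codon 8: GAC Asp / GAC Asp — identical.
Codon 9: UUU Phe / GUG Val — nonsynonymous.
Codon 10: GAU Asp / GAU Asp — identical.
Nonsynonymous differences: 3 → different protein.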